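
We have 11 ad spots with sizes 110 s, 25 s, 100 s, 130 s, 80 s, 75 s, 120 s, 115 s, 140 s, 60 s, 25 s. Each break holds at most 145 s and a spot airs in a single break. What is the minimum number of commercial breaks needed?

8

Total = 140 + 130 + 120 + 115 + 110 + 100 + 80 + 75 + 60 + 25 + 25 = 980 s.
Lower bound: ⌈980/145⌉ = 7 commercial breaks.
Also, 8 ad spots each exceed 145/2 s, and no two of those can share a break, so at least 8 commercial breaks are needed.
A packing using 8 commercial breaks:
  break 1: 140 = 140
  break 2: 130 = 130
  break 3: 120 + 25 = 145
  break 4: 115 + 25 = 140
  break 5: 110 = 110
  break 6: 100 = 100
  break 7: 80 + 60 = 140
  break 8: 75 = 75
This matches the lower bound, so 8 is optimal.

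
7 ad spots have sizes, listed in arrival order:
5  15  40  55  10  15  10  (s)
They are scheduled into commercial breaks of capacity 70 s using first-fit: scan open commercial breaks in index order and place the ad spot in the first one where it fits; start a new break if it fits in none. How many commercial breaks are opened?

  5 → break 1 (new)  [load 5/70]
  15 → break 1  [load 20/70]
  40 → break 1  [load 60/70]
  55 → break 2 (new)  [load 55/70]
  10 → break 1  [load 70/70]
  15 → break 2  [load 70/70]
  10 → break 3 (new)  [load 10/70]
3 commercial breaks opened.

3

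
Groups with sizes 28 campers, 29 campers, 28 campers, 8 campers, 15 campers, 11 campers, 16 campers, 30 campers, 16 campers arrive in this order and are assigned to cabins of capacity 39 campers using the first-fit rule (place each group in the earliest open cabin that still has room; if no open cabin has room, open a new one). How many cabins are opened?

6

  28 → cabin 1 (new)  [load 28/39]
  29 → cabin 2 (new)  [load 29/39]
  28 → cabin 3 (new)  [load 28/39]
  8 → cabin 1  [load 36/39]
  15 → cabin 4 (new)  [load 15/39]
  11 → cabin 3  [load 39/39]
  16 → cabin 4  [load 31/39]
  30 → cabin 5 (new)  [load 30/39]
  16 → cabin 6 (new)  [load 16/39]
6 cabins opened.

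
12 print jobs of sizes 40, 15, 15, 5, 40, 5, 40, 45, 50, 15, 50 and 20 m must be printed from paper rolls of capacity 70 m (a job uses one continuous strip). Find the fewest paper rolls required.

6

Total = 50 + 50 + 45 + 40 + 40 + 40 + 20 + 15 + 15 + 15 + 5 + 5 = 340 m.
Lower bound: ⌈340/70⌉ = 5 paper rolls.
Also, 6 print jobs each exceed 35 m, and no two of those can share a roll, so at least 6 paper rolls are needed.
A packing using 6 paper rolls:
  roll 1: 50 + 20 = 70
  roll 2: 50 + 15 + 5 = 70
  roll 3: 45 + 15 + 5 = 65
  roll 4: 40 + 15 = 55
  roll 5: 40 = 40
  roll 6: 40 = 40
This matches the lower bound, so 6 is optimal.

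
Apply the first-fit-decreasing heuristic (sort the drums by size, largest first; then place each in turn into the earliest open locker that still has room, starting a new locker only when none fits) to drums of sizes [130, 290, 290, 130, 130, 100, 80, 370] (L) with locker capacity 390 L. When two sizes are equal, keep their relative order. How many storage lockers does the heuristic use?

4

Sorted descending: 370, 290, 290, 130, 130, 130, 100, 80.
  370 → locker 1 (new)  [load 370/390]
  290 → locker 2 (new)  [load 290/390]
  290 → locker 3 (new)  [load 290/390]
  130 → locker 4 (new)  [load 130/390]
  130 → locker 4  [load 260/390]
  130 → locker 4  [load 390/390]
  100 → locker 2  [load 390/390]
  80 → locker 3  [load 370/390]
4 storage lockers opened.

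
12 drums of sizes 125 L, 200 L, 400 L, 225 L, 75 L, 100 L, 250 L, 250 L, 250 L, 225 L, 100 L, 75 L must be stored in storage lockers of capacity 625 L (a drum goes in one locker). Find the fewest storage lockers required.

Total = 400 + 250 + 250 + 250 + 225 + 225 + 200 + 125 + 100 + 100 + 75 + 75 = 2275 L.
Lower bound: ⌈2275/625⌉ = 4 storage lockers.
A packing using 4 storage lockers:
  locker 1: 400 + 225 = 625
  locker 2: 250 + 250 + 125 = 625
  locker 3: 250 + 225 + 100 = 575
  locker 4: 200 + 100 + 75 + 75 = 450
This matches the lower bound, so 4 is optimal.

4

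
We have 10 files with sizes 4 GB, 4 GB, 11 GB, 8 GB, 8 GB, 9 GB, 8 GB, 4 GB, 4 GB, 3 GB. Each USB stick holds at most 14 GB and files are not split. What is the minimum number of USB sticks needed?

Total = 11 + 9 + 8 + 8 + 8 + 4 + 4 + 4 + 4 + 3 = 63 GB.
Lower bound: ⌈63/14⌉ = 5 USB sticks.
A packing using 5 USB sticks:
  USB stick 1: 11 + 3 = 14
  USB stick 2: 9 + 4 = 13
  USB stick 3: 8 + 4 = 12
  USB stick 4: 8 + 4 = 12
  USB stick 5: 8 + 4 = 12
This matches the lower bound, so 5 is optimal.

5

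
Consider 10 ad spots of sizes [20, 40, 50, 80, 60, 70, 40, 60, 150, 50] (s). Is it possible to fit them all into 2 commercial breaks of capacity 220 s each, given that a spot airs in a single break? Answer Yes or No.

Total = 620 s; ⌈620/220⌉ = 3.
At least 3 commercial breaks are required, but only 2 are allowed.

No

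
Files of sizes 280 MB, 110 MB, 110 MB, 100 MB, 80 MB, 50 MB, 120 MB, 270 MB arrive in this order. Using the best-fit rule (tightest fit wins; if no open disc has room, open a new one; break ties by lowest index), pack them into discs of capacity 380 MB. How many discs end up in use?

  280 → disc 1 (new)  [load 280/380]
  110 → disc 2 (new)  [load 110/380]
  110 → disc 2  [load 220/380]
  100 → disc 1  [load 380/380]
  80 → disc 2  [load 300/380]
  50 → disc 2  [load 350/380]
  120 → disc 3 (new)  [load 120/380]
  270 → disc 4 (new)  [load 270/380]
4 discs opened.

4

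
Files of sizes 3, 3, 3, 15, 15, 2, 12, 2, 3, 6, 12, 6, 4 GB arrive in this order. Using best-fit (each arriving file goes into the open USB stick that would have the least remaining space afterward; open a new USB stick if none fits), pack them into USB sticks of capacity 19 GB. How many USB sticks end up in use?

  3 → USB stick 1 (new)  [load 3/19]
  3 → USB stick 1  [load 6/19]
  3 → USB stick 1  [load 9/19]
  15 → USB stick 2 (new)  [load 15/19]
  15 → USB stick 3 (new)  [load 15/19]
  2 → USB stick 2  [load 17/19]
  12 → USB stick 4 (new)  [load 12/19]
  2 → USB stick 2  [load 19/19]
  3 → USB stick 3  [load 18/19]
  6 → USB stick 4  [load 18/19]
  12 → USB stick 5 (new)  [load 12/19]
  6 → USB stick 5  [load 18/19]
  4 → USB stick 1  [load 13/19]
5 USB sticks opened.

5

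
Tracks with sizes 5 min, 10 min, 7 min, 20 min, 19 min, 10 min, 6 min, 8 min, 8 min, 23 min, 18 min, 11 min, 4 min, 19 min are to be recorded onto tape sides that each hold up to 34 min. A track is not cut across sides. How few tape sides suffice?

Total = 23 + 20 + 19 + 19 + 18 + 11 + 10 + 10 + 8 + 8 + 7 + 6 + 5 + 4 = 168 min.
Lower bound: ⌈168/34⌉ = 5 tape sides.
A packing using 5 tape sides:
  side 1: 23 + 11 = 34
  side 2: 20 + 10 + 4 = 34
  side 3: 19 + 10 + 5 = 34
  side 4: 19 + 8 + 7 = 34
  side 5: 18 + 8 + 6 = 32
This matches the lower bound, so 5 is optimal.

5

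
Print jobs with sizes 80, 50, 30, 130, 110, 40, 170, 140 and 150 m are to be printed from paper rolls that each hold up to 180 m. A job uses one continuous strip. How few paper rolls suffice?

Total = 170 + 150 + 140 + 130 + 110 + 80 + 50 + 40 + 30 = 900 m.
Lower bound: ⌈900/180⌉ = 5 paper rolls.
A packing using 6 paper rolls:
  roll 1: 170 = 170
  roll 2: 150 + 30 = 180
  roll 3: 140 + 40 = 180
  roll 4: 130 + 50 = 180
  roll 5: 110 = 110
  roll 6: 80 = 80
No arrangement into 5 paper rolls stays within capacity, so 6 is optimal.

6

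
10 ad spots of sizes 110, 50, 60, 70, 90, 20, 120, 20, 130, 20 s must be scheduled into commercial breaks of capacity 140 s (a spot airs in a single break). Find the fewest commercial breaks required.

Total = 130 + 120 + 110 + 90 + 70 + 60 + 50 + 20 + 20 + 20 = 690 s.
Lower bound: ⌈690/140⌉ = 5 commercial breaks.
A packing using 6 commercial breaks:
  break 1: 130 = 130
  break 2: 120 + 20 = 140
  break 3: 110 + 20 = 130
  break 4: 90 + 50 = 140
  break 5: 70 + 60 = 130
  break 6: 20 = 20
No arrangement into 5 commercial breaks stays within capacity, so 6 is optimal.

6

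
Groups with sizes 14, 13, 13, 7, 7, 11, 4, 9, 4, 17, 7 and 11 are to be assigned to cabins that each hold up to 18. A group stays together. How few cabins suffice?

Total = 17 + 14 + 13 + 13 + 11 + 11 + 9 + 7 + 7 + 7 + 4 + 4 = 117.
Lower bound: ⌈117/18⌉ = 7 cabins.
A packing using 7 cabins:
  cabin 1: 17 = 17
  cabin 2: 14 + 4 = 18
  cabin 3: 13 + 4 = 17
  cabin 4: 13 = 13
  cabin 5: 11 + 7 = 18
  cabin 6: 11 + 7 = 18
  cabin 7: 9 + 7 = 16
This matches the lower bound, so 7 is optimal.

7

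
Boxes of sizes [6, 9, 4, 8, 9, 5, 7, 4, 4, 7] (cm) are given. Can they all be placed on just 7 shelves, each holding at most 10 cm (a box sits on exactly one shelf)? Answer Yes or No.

Total = 63 cm; ⌈63/10⌉ = 7.
The bound of 7 does not rule out 7, but exhaustive search shows no assignment into 7 shelves of capacity 10 cm exists — the minimum is 8.

No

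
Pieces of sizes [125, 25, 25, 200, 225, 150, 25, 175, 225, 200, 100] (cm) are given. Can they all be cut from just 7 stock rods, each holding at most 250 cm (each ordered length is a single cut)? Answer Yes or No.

A valid assignment using 7 stock rods:
  stock rod 1: 225 + 25 = 250
  stock rod 2: 225 + 25 = 250
  stock rod 3: 200 + 25 = 225
  stock rod 4: 200 = 200
  stock rod 5: 175 = 175
  stock rod 6: 150 + 100 = 250
  stock rod 7: 125 = 125
Every load is within 250 cm, so 7 stock rods suffice.

Yes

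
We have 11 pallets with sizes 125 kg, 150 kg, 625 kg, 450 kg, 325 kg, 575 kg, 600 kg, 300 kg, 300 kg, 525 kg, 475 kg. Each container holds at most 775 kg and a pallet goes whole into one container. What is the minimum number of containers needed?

Total = 625 + 600 + 575 + 525 + 475 + 450 + 325 + 300 + 300 + 150 + 125 = 4450 kg.
Lower bound: ⌈4450/775⌉ = 6 containers.
A packing using 7 containers:
  container 1: 625 + 150 = 775
  container 2: 600 + 125 = 725
  container 3: 575 = 575
  container 4: 525 = 525
  container 5: 475 + 300 = 775
  container 6: 450 + 325 = 775
  container 7: 300 = 300
No arrangement into 6 containers stays within capacity, so 7 is optimal.

7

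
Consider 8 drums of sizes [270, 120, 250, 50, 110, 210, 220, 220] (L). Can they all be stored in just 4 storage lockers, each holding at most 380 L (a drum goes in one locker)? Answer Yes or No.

Total = 1450 L; ⌈1450/380⌉ = 4.
5 drums each exceed half the capacity and cannot share a locker, forcing at least 5 storage lockers.
At least 5 storage lockers are required, but only 4 are allowed.

No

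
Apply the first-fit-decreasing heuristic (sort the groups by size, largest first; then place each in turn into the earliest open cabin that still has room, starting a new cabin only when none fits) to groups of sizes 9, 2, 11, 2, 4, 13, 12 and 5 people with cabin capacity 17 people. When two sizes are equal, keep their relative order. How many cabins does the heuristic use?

Sorted descending: 13, 12, 11, 9, 5, 4, 2, 2.
  13 → cabin 1 (new)  [load 13/17]
  12 → cabin 2 (new)  [load 12/17]
  11 → cabin 3 (new)  [load 11/17]
  9 → cabin 4 (new)  [load 9/17]
  5 → cabin 2  [load 17/17]
  4 → cabin 1  [load 17/17]
  2 → cabin 3  [load 13/17]
  2 → cabin 3  [load 15/17]
4 cabins opened.

4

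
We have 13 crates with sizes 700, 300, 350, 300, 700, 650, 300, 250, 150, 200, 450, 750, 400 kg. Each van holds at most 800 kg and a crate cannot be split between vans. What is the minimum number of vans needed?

8

Total = 750 + 700 + 700 + 650 + 450 + 400 + 350 + 300 + 300 + 300 + 250 + 200 + 150 = 5500 kg.
Lower bound: ⌈5500/800⌉ = 7 vans.
A packing using 8 vans:
  van 1: 750 = 750
  van 2: 700 = 700
  van 3: 700 = 700
  van 4: 650 + 150 = 800
  van 5: 450 + 350 = 800
  van 6: 400 + 300 = 700
  van 7: 300 + 300 + 200 = 800
  van 8: 250 = 250
No arrangement into 7 vans stays within capacity, so 8 is optimal.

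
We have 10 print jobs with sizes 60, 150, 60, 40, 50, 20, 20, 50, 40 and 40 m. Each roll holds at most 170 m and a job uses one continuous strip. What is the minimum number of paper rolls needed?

4

Total = 150 + 60 + 60 + 50 + 50 + 40 + 40 + 40 + 20 + 20 = 530 m.
Lower bound: ⌈530/170⌉ = 4 paper rolls.
A packing using 4 paper rolls:
  roll 1: 150 + 20 = 170
  roll 2: 60 + 60 + 50 = 170
  roll 3: 50 + 40 + 40 + 40 = 170
  roll 4: 20 = 20
This matches the lower bound, so 4 is optimal.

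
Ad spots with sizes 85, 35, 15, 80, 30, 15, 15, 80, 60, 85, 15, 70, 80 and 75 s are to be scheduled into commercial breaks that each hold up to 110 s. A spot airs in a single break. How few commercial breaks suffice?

8

Total = 85 + 85 + 80 + 80 + 80 + 75 + 70 + 60 + 35 + 30 + 15 + 15 + 15 + 15 = 740 s.
Lower bound: ⌈740/110⌉ = 7 commercial breaks.
Also, 8 ad spots each exceed 55 s, and no two of those can share a break, so at least 8 commercial breaks are needed.
A packing using 8 commercial breaks:
  break 1: 85 + 15 = 100
  break 2: 85 + 15 = 100
  break 3: 80 + 30 = 110
  break 4: 80 + 15 + 15 = 110
  break 5: 80 = 80
  break 6: 75 + 35 = 110
  break 7: 70 = 70
  break 8: 60 = 60
This matches the lower bound, so 8 is optimal.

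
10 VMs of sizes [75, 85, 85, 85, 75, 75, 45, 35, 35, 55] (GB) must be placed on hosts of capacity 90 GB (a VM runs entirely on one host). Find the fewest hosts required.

Total = 85 + 85 + 85 + 75 + 75 + 75 + 55 + 45 + 35 + 35 = 650 GB.
Lower bound: ⌈650/90⌉ = 8 hosts.
A packing using 8 hosts:
  host 1: 85 = 85
  host 2: 85 = 85
  host 3: 85 = 85
  host 4: 75 = 75
  host 5: 75 = 75
  host 6: 75 = 75
  host 7: 55 + 35 = 90
  host 8: 45 + 35 = 80
This matches the lower bound, so 8 is optimal.

8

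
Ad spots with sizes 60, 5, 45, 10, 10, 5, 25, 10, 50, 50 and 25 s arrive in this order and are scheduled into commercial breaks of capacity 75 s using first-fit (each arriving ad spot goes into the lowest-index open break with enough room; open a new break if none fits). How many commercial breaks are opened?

  60 → break 1 (new)  [load 60/75]
  5 → break 1  [load 65/75]
  45 → break 2 (new)  [load 45/75]
  10 → break 1  [load 75/75]
  10 → break 2  [load 55/75]
  5 → break 2  [load 60/75]
  25 → break 3 (new)  [load 25/75]
  10 → break 2  [load 70/75]
  50 → break 3  [load 75/75]
  50 → break 4 (new)  [load 50/75]
  25 → break 4  [load 75/75]
4 commercial breaks opened.

4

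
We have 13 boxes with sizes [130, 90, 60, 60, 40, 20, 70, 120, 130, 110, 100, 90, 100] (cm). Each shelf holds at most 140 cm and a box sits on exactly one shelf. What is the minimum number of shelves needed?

Total = 130 + 130 + 120 + 110 + 100 + 100 + 90 + 90 + 70 + 60 + 60 + 40 + 20 = 1120 cm.
Lower bound: ⌈1120/140⌉ = 8 shelves.
A packing using 10 shelves:
  shelf 1: 130 = 130
  shelf 2: 130 = 130
  shelf 3: 120 + 20 = 140
  shelf 4: 110 = 110
  shelf 5: 100 + 40 = 140
  shelf 6: 100 = 100
  shelf 7: 90 = 90
  shelf 8: 90 = 90
  shelf 9: 70 + 60 = 130
  shelf 10: 60 = 60
No arrangement into 9 shelves stays within capacity, so 10 is optimal.

10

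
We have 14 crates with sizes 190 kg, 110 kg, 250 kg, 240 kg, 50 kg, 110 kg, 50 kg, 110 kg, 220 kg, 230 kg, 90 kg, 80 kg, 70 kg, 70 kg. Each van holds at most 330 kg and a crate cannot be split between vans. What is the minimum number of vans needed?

6

Total = 250 + 240 + 230 + 220 + 190 + 110 + 110 + 110 + 90 + 80 + 70 + 70 + 50 + 50 = 1870 kg.
Lower bound: ⌈1870/330⌉ = 6 vans.
A packing using 6 vans:
  van 1: 250 + 80 = 330
  van 2: 240 + 90 = 330
  van 3: 230 + 70 = 300
  van 4: 220 + 110 = 330
  van 5: 190 + 110 = 300
  van 6: 110 + 70 + 50 + 50 = 280
This matches the lower bound, so 6 is optimal.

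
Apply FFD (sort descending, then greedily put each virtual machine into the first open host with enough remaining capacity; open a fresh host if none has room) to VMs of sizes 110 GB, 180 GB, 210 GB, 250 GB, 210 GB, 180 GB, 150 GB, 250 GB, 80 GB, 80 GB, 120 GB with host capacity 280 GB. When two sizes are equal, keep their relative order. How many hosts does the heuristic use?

8

Sorted descending: 250, 250, 210, 210, 180, 180, 150, 120, 110, 80, 80.
  250 → host 1 (new)  [load 250/280]
  250 → host 2 (new)  [load 250/280]
  210 → host 3 (new)  [load 210/280]
  210 → host 4 (new)  [load 210/280]
  180 → host 5 (new)  [load 180/280]
  180 → host 6 (new)  [load 180/280]
  150 → host 7 (new)  [load 150/280]
  120 → host 7  [load 270/280]
  110 → host 8 (new)  [load 110/280]
  80 → host 5  [load 260/280]
  80 → host 6  [load 260/280]
8 hosts opened.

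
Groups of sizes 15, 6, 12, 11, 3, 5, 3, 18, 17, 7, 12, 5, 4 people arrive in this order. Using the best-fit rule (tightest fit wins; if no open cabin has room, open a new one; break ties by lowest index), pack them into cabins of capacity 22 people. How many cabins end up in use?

  15 → cabin 1 (new)  [load 15/22]
  6 → cabin 1  [load 21/22]
  12 → cabin 2 (new)  [load 12/22]
  11 → cabin 3 (new)  [load 11/22]
  3 → cabin 2  [load 15/22]
  5 → cabin 2  [load 20/22]
  3 → cabin 3  [load 14/22]
  18 → cabin 4 (new)  [load 18/22]
  17 → cabin 5 (new)  [load 17/22]
  7 → cabin 3  [load 21/22]
  12 → cabin 6 (new)  [load 12/22]
  5 → cabin 5  [load 22/22]
  4 → cabin 4  [load 22/22]
6 cabins opened.

6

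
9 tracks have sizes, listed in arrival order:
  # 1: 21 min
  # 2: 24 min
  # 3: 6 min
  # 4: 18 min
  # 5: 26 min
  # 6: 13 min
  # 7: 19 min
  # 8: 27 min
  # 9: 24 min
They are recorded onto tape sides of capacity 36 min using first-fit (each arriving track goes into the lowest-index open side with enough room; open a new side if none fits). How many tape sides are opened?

  21 → side 1 (new)  [load 21/36]
  24 → side 2 (new)  [load 24/36]
  6 → side 1  [load 27/36]
  18 → side 3 (new)  [load 18/36]
  26 → side 4 (new)  [load 26/36]
  13 → side 3  [load 31/36]
  19 → side 5 (new)  [load 19/36]
  27 → side 6 (new)  [load 27/36]
  24 → side 7 (new)  [load 24/36]
7 tape sides opened.

7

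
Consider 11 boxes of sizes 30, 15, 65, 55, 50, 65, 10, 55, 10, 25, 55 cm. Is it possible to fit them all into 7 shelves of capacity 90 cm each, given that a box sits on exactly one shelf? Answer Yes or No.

A valid assignment using 6 shelves:
  shelf 1: 65 + 25 = 90
  shelf 2: 65 + 15 + 10 = 90
  shelf 3: 55 + 30 = 85
  shelf 4: 55 + 10 = 65
  shelf 5: 55 = 55
  shelf 6: 50 = 50
That uses only 6 ≤ 7, so 7 shelves are enough.

Yes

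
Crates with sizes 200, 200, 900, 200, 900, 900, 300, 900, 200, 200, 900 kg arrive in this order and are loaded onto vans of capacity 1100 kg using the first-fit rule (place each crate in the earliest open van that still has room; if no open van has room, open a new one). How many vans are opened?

6

  200 → van 1 (new)  [load 200/1100]
  200 → van 1  [load 400/1100]
  900 → van 2 (new)  [load 900/1100]
  200 → van 1  [load 600/1100]
  900 → van 3 (new)  [load 900/1100]
  900 → van 4 (new)  [load 900/1100]
  300 → van 1  [load 900/1100]
  900 → van 5 (new)  [load 900/1100]
  200 → van 1  [load 1100/1100]
  200 → van 2  [load 1100/1100]
  900 → van 6 (new)  [load 900/1100]
6 vans opened.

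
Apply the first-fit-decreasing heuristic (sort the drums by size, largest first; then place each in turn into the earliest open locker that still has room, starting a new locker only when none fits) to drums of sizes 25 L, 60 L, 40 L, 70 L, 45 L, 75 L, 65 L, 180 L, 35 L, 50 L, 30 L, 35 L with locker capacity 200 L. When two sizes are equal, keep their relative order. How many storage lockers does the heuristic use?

Sorted descending: 180, 75, 70, 65, 60, 50, 45, 40, 35, 35, 30, 25.
  180 → locker 1 (new)  [load 180/200]
  75 → locker 2 (new)  [load 75/200]
  70 → locker 2  [load 145/200]
  65 → locker 3 (new)  [load 65/200]
  60 → locker 3  [load 125/200]
  50 → locker 2  [load 195/200]
  45 → locker 3  [load 170/200]
  40 → locker 4 (new)  [load 40/200]
  35 → locker 4  [load 75/200]
  35 → locker 4  [load 110/200]
  30 → locker 3  [load 200/200]
  25 → locker 4  [load 135/200]
4 storage lockers opened.

4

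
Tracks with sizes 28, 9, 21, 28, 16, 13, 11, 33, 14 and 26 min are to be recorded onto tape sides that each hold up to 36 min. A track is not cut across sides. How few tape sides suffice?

7

Total = 33 + 28 + 28 + 26 + 21 + 16 + 14 + 13 + 11 + 9 = 199 min.
Lower bound: ⌈199/36⌉ = 6 tape sides.
A packing using 7 tape sides:
  side 1: 33 = 33
  side 2: 28 = 28
  side 3: 28 = 28
  side 4: 26 + 9 = 35
  side 5: 21 + 14 = 35
  side 6: 16 + 13 = 29
  side 7: 11 = 11
No arrangement into 6 tape sides stays within capacity, so 7 is optimal.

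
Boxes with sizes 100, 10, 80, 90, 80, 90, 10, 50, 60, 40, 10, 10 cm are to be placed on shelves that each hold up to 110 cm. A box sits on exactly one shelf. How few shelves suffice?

Total = 100 + 90 + 90 + 80 + 80 + 60 + 50 + 40 + 10 + 10 + 10 + 10 = 630 cm.
Lower bound: ⌈630/110⌉ = 6 shelves.
A packing using 7 shelves:
  shelf 1: 100 + 10 = 110
  shelf 2: 90 + 10 + 10 = 110
  shelf 3: 90 + 10 = 100
  shelf 4: 80 = 80
  shelf 5: 80 = 80
  shelf 6: 60 + 50 = 110
  shelf 7: 40 = 40
No arrangement into 6 shelves stays within capacity, so 7 is optimal.

7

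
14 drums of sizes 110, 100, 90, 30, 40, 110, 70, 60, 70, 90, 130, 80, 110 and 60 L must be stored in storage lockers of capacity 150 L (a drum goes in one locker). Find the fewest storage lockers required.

Total = 130 + 110 + 110 + 110 + 100 + 90 + 90 + 80 + 70 + 70 + 60 + 60 + 40 + 30 = 1150 L.
Lower bound: ⌈1150/150⌉ = 8 storage lockers.
A packing using 9 storage lockers:
  locker 1: 130 = 130
  locker 2: 110 + 40 = 150
  locker 3: 110 + 30 = 140
  locker 4: 110 = 110
  locker 5: 100 = 100
  locker 6: 90 + 60 = 150
  locker 7: 90 + 60 = 150
  locker 8: 80 + 70 = 150
  locker 9: 70 = 70
No arrangement into 8 storage lockers stays within capacity, so 9 is optimal.

9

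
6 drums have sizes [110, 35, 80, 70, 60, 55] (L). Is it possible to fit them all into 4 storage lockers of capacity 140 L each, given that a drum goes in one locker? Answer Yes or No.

A valid assignment using 4 storage lockers:
  locker 1: 110 = 110
  locker 2: 80 + 60 = 140
  locker 3: 70 + 55 = 125
  locker 4: 35 = 35
Every load is within 140 L, so 4 storage lockers suffice.

Yes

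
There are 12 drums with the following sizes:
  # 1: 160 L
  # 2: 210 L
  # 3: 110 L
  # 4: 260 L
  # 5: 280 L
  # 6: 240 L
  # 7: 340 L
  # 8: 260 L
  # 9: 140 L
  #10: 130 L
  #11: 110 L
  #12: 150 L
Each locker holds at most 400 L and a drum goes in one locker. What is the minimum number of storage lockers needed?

7

Total = 340 + 280 + 260 + 260 + 240 + 210 + 160 + 150 + 140 + 130 + 110 + 110 = 2390 L.
Lower bound: ⌈2390/400⌉ = 6 storage lockers.
A packing using 7 storage lockers:
  locker 1: 340 = 340
  locker 2: 280 + 110 = 390
  locker 3: 260 + 140 = 400
  locker 4: 260 + 130 = 390
  locker 5: 240 + 160 = 400
  locker 6: 210 + 150 = 360
  locker 7: 110 = 110
No arrangement into 6 storage lockers stays within capacity, so 7 is optimal.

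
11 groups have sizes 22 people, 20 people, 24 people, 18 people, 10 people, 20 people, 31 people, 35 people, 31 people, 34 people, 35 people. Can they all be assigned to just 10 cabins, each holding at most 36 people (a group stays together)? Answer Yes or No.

A valid assignment using 10 cabins:
  cabin 1: 35 = 35
  cabin 2: 35 = 35
  cabin 3: 34 = 34
  cabin 4: 31 = 31
  cabin 5: 31 = 31
  cabin 6: 24 + 10 = 34
  cabin 7: 22 = 22
  cabin 8: 20 = 20
  cabin 9: 20 = 20
  cabin 10: 18 = 18
Every load is within 36 people, so 10 cabins suffice.

Yes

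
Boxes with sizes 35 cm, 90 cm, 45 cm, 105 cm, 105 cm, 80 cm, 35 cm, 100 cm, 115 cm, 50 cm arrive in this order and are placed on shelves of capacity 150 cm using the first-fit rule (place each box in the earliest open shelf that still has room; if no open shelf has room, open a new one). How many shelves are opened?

  35 → shelf 1 (new)  [load 35/150]
  90 → shelf 1  [load 125/150]
  45 → shelf 2 (new)  [load 45/150]
  105 → shelf 2  [load 150/150]
  105 → shelf 3 (new)  [load 105/150]
  80 → shelf 4 (new)  [load 80/150]
  35 → shelf 3  [load 140/150]
  100 → shelf 5 (new)  [load 100/150]
  115 → shelf 6 (new)  [load 115/150]
  50 → shelf 4  [load 130/150]
6 shelves opened.

6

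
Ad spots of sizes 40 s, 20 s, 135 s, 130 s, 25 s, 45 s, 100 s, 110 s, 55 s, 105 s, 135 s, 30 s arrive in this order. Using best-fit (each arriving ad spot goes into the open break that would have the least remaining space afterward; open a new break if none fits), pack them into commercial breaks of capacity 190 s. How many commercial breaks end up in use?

  40 → break 1 (new)  [load 40/190]
  20 → break 1  [load 60/190]
  135 → break 2 (new)  [load 135/190]
  130 → break 1  [load 190/190]
  25 → break 2  [load 160/190]
  45 → break 3 (new)  [load 45/190]
  100 → break 3  [load 145/190]
  110 → break 4 (new)  [load 110/190]
  55 → break 4  [load 165/190]
  105 → break 5 (new)  [load 105/190]
  135 → break 6 (new)  [load 135/190]
  30 → break 2  [load 190/190]
6 commercial breaks opened.

6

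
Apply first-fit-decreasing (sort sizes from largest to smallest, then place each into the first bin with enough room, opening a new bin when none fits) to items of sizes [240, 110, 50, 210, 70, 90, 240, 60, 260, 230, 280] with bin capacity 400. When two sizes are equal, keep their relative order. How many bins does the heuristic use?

6

Sorted descending: 280, 260, 240, 240, 230, 210, 110, 90, 70, 60, 50.
  280 → bin 1 (new)  [load 280/400]
  260 → bin 2 (new)  [load 260/400]
  240 → bin 3 (new)  [load 240/400]
  240 → bin 4 (new)  [load 240/400]
  230 → bin 5 (new)  [load 230/400]
  210 → bin 6 (new)  [load 210/400]
  110 → bin 1  [load 390/400]
  90 → bin 2  [load 350/400]
  70 → bin 3  [load 310/400]
  60 → bin 3  [load 370/400]
  50 → bin 2  [load 400/400]
6 bins opened.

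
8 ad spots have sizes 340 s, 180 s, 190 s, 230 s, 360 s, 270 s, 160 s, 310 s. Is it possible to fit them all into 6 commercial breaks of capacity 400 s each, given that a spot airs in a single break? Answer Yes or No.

Yes

A valid assignment using 6 commercial breaks:
  break 1: 360 = 360
  break 2: 340 = 340
  break 3: 310 = 310
  break 4: 270 = 270
  break 5: 230 + 160 = 390
  break 6: 190 + 180 = 370
Every load is within 400 s, so 6 commercial breaks suffice.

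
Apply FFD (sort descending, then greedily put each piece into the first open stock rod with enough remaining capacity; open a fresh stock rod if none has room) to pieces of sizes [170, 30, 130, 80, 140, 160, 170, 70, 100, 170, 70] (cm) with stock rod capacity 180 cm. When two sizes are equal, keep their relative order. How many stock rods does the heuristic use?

8

Sorted descending: 170, 170, 170, 160, 140, 130, 100, 80, 70, 70, 30.
  170 → stock rod 1 (new)  [load 170/180]
  170 → stock rod 2 (new)  [load 170/180]
  170 → stock rod 3 (new)  [load 170/180]
  160 → stock rod 4 (new)  [load 160/180]
  140 → stock rod 5 (new)  [load 140/180]
  130 → stock rod 6 (new)  [load 130/180]
  100 → stock rod 7 (new)  [load 100/180]
  80 → stock rod 7  [load 180/180]
  70 → stock rod 8 (new)  [load 70/180]
  70 → stock rod 8  [load 140/180]
  30 → stock rod 5  [load 170/180]
8 stock rods opened.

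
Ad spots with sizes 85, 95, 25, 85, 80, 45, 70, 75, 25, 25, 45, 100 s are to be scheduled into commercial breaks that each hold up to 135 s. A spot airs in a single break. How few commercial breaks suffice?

7

Total = 100 + 95 + 85 + 85 + 80 + 75 + 70 + 45 + 45 + 25 + 25 + 25 = 755 s.
Lower bound: ⌈755/135⌉ = 6 commercial breaks.
Also, 7 ad spots each exceed 135/2 s, and no two of those can share a break, so at least 7 commercial breaks are needed.
A packing using 7 commercial breaks:
  break 1: 100 + 25 = 125
  break 2: 95 + 25 = 120
  break 3: 85 + 45 = 130
  break 4: 85 + 45 = 130
  break 5: 80 + 25 = 105
  break 6: 75 = 75
  break 7: 70 = 70
This matches the lower bound, so 7 is optimal.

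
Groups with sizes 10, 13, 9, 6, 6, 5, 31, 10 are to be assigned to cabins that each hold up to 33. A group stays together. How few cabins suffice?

Total = 31 + 13 + 10 + 10 + 9 + 6 + 6 + 5 = 90.
Lower bound: ⌈90/33⌉ = 3 cabins.
A packing using 3 cabins:
  cabin 1: 31 = 31
  cabin 2: 13 + 10 + 10 = 33
  cabin 3: 9 + 6 + 6 + 5 = 26
This matches the lower bound, so 3 is optimal.

3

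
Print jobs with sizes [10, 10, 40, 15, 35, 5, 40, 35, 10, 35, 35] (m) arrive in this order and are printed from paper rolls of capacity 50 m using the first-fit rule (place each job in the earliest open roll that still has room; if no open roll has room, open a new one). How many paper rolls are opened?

7

  10 → roll 1 (new)  [load 10/50]
  10 → roll 1  [load 20/50]
  40 → roll 2 (new)  [load 40/50]
  15 → roll 1  [load 35/50]
  35 → roll 3 (new)  [load 35/50]
  5 → roll 1  [load 40/50]
  40 → roll 4 (new)  [load 40/50]
  35 → roll 5 (new)  [load 35/50]
  10 → roll 1  [load 50/50]
  35 → roll 6 (new)  [load 35/50]
  35 → roll 7 (new)  [load 35/50]
7 paper rolls opened.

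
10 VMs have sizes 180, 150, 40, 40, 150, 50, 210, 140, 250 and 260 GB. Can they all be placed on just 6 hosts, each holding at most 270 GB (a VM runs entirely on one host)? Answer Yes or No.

Total = 1470 GB; ⌈1470/270⌉ = 6.
7 VMs each exceed half the capacity and cannot share a host, forcing at least 7 hosts.
At least 7 hosts are required, but only 6 are allowed.

No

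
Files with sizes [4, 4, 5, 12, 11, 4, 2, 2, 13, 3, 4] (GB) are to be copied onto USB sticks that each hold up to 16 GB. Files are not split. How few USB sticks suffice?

4

Total = 13 + 12 + 11 + 5 + 4 + 4 + 4 + 4 + 3 + 2 + 2 = 64 GB.
Lower bound: ⌈64/16⌉ = 4 USB sticks.
A packing using 4 USB sticks:
  USB stick 1: 13 + 3 = 16
  USB stick 2: 12 + 4 = 16
  USB stick 3: 11 + 5 = 16
  USB stick 4: 4 + 4 + 4 + 2 + 2 = 16
This matches the lower bound, so 4 is optimal.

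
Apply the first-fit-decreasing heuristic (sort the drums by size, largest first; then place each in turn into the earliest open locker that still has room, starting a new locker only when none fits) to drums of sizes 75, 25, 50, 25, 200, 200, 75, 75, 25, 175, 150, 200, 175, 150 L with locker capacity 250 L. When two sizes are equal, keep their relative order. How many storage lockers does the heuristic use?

7

Sorted descending: 200, 200, 200, 175, 175, 150, 150, 75, 75, 75, 50, 25, 25, 25.
  200 → locker 1 (new)  [load 200/250]
  200 → locker 2 (new)  [load 200/250]
  200 → locker 3 (new)  [load 200/250]
  175 → locker 4 (new)  [load 175/250]
  175 → locker 5 (new)  [load 175/250]
  150 → locker 6 (new)  [load 150/250]
  150 → locker 7 (new)  [load 150/250]
  75 → locker 4  [load 250/250]
  75 → locker 5  [load 250/250]
  75 → locker 6  [load 225/250]
  50 → locker 1  [load 250/250]
  25 → locker 2  [load 225/250]
  25 → locker 2  [load 250/250]
  25 → locker 3  [load 225/250]
7 storage lockers opened.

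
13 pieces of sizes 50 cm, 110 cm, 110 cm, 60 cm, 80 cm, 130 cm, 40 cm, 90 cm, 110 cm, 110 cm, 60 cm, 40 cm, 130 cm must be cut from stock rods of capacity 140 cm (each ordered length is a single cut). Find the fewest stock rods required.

9

Total = 130 + 130 + 110 + 110 + 110 + 110 + 90 + 80 + 60 + 60 + 50 + 40 + 40 = 1120 cm.
Lower bound: ⌈1120/140⌉ = 8 stock rods.
A packing using 9 stock rods:
  stock rod 1: 130 = 130
  stock rod 2: 130 = 130
  stock rod 3: 110 = 110
  stock rod 4: 110 = 110
  stock rod 5: 110 = 110
  stock rod 6: 110 = 110
  stock rod 7: 90 + 50 = 140
  stock rod 8: 80 + 60 = 140
  stock rod 9: 60 + 40 + 40 = 140
No arrangement into 8 stock rods stays within capacity, so 9 is optimal.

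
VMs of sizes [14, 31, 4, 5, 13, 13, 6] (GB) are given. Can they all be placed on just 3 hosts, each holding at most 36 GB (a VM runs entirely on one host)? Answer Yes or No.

Yes

A valid assignment using 3 hosts:
  host 1: 31 + 5 = 36
  host 2: 14 + 13 + 6 = 33
  host 3: 13 + 4 = 17
Every load is within 36 GB, so 3 hosts suffice.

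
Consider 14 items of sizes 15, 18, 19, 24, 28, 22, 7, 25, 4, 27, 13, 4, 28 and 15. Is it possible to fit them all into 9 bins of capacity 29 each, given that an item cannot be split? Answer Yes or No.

No

Total = 249; ⌈249/29⌉ = 9.
10 items each exceed half the capacity and cannot share a bin, forcing at least 10 bins.
At least 10 bins are required, but only 9 are allowed.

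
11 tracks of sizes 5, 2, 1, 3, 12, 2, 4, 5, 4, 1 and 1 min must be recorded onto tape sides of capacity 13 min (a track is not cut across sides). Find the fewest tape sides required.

Total = 12 + 5 + 5 + 4 + 4 + 3 + 2 + 2 + 1 + 1 + 1 = 40 min.
Lower bound: ⌈40/13⌉ = 4 tape sides.
A packing using 4 tape sides:
  side 1: 12 + 1 = 13
  side 2: 5 + 5 + 3 = 13
  side 3: 4 + 4 + 2 + 2 + 1 = 13
  side 4: 1 = 1
This matches the lower bound, so 4 is optimal.

4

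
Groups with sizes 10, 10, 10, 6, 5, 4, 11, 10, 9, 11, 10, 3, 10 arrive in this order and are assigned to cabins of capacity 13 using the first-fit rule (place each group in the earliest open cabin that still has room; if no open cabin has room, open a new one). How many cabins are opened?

  10 → cabin 1 (new)  [load 10/13]
  10 → cabin 2 (new)  [load 10/13]
  10 → cabin 3 (new)  [load 10/13]
  6 → cabin 4 (new)  [load 6/13]
  5 → cabin 4  [load 11/13]
  4 → cabin 5 (new)  [load 4/13]
  11 → cabin 6 (new)  [load 11/13]
  10 → cabin 7 (new)  [load 10/13]
  9 → cabin 5  [load 13/13]
  11 → cabin 8 (new)  [load 11/13]
  10 → cabin 9 (new)  [load 10/13]
  3 → cabin 1  [load 13/13]
  10 → cabin 10 (new)  [load 10/13]
10 cabins opened.

10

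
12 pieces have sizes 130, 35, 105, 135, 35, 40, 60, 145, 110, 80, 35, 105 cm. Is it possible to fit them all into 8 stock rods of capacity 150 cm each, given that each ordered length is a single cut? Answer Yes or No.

Yes

A valid assignment using 8 stock rods:
  stock rod 1: 145 = 145
  stock rod 2: 135 = 135
  stock rod 3: 130 = 130
  stock rod 4: 110 + 40 = 150
  stock rod 5: 105 + 35 = 140
  stock rod 6: 105 + 35 = 140
  stock rod 7: 80 + 60 = 140
  stock rod 8: 35 = 35
Every load is within 150 cm, so 8 stock rods suffice.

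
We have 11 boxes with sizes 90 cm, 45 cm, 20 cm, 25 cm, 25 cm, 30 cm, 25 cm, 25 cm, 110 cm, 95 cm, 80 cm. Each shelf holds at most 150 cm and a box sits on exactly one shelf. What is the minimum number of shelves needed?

4

Total = 110 + 95 + 90 + 80 + 45 + 30 + 25 + 25 + 25 + 25 + 20 = 570 cm.
Lower bound: ⌈570/150⌉ = 4 shelves.
A packing using 4 shelves:
  shelf 1: 110 + 30 = 140
  shelf 2: 95 + 45 = 140
  shelf 3: 90 + 25 + 25 = 140
  shelf 4: 80 + 25 + 25 + 20 = 150
This matches the lower bound, so 4 is optimal.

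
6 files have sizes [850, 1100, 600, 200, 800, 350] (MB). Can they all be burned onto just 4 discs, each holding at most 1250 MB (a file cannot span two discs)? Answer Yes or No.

Yes

A valid assignment using 4 discs:
  disc 1: 1100 = 1100
  disc 2: 850 + 350 = 1200
  disc 3: 800 + 200 = 1000
  disc 4: 600 = 600
Every load is within 1250 MB, so 4 discs suffice.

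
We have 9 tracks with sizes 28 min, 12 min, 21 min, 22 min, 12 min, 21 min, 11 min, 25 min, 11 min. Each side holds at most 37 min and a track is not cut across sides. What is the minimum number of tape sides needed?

Total = 28 + 25 + 22 + 21 + 21 + 12 + 12 + 11 + 11 = 163 min.
Lower bound: ⌈163/37⌉ = 5 tape sides.
A packing using 5 tape sides:
  side 1: 28 = 28
  side 2: 25 + 12 = 37
  side 3: 22 + 12 = 34
  side 4: 21 + 11 = 32
  side 5: 21 + 11 = 32
This matches the lower bound, so 5 is optimal.

5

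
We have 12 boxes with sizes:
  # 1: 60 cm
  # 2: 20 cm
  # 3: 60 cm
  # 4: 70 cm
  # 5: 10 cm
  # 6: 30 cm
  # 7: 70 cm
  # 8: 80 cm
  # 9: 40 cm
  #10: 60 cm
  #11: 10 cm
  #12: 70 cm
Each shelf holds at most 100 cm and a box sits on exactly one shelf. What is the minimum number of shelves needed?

7

Total = 80 + 70 + 70 + 70 + 60 + 60 + 60 + 40 + 30 + 20 + 10 + 10 = 580 cm.
Lower bound: ⌈580/100⌉ = 6 shelves.
Also, 7 boxes each exceed 50 cm, and no two of those can share a shelf, so at least 7 shelves are needed.
A packing using 7 shelves:
  shelf 1: 80 + 20 = 100
  shelf 2: 70 + 30 = 100
  shelf 3: 70 + 10 + 10 = 90
  shelf 4: 70 = 70
  shelf 5: 60 + 40 = 100
  shelf 6: 60 = 60
  shelf 7: 60 = 60
This matches the lower bound, so 7 is optimal.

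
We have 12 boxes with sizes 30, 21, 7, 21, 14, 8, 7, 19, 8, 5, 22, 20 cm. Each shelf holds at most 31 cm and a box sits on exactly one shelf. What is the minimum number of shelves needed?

7

Total = 30 + 22 + 21 + 21 + 20 + 19 + 14 + 8 + 8 + 7 + 7 + 5 = 182 cm.
Lower bound: ⌈182/31⌉ = 6 shelves.
A packing using 7 shelves:
  shelf 1: 30 = 30
  shelf 2: 22 + 8 = 30
  shelf 3: 21 + 8 = 29
  shelf 4: 21 + 7 = 28
  shelf 5: 20 + 7 = 27
  shelf 6: 19 + 5 = 24
  shelf 7: 14 = 14
No arrangement into 6 shelves stays within capacity, so 7 is optimal.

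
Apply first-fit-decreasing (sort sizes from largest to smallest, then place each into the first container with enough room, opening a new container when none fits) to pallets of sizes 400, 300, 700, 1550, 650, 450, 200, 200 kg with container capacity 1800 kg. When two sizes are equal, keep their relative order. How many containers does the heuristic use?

3

Sorted descending: 1550, 700, 650, 450, 400, 300, 200, 200.
  1550 → container 1 (new)  [load 1550/1800]
  700 → container 2 (new)  [load 700/1800]
  650 → container 2  [load 1350/1800]
  450 → container 2  [load 1800/1800]
  400 → container 3 (new)  [load 400/1800]
  300 → container 3  [load 700/1800]
  200 → container 1  [load 1750/1800]
  200 → container 3  [load 900/1800]
3 containers opened.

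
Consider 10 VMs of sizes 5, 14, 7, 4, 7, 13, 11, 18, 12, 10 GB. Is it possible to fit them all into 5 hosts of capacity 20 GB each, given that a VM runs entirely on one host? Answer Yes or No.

Total = 101 GB; ⌈101/20⌉ = 6.
At least 6 hosts are required, but only 5 are allowed.

No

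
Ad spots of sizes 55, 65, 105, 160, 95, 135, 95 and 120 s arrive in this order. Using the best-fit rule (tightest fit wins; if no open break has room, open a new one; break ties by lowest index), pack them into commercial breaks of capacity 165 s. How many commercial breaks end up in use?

  55 → break 1 (new)  [load 55/165]
  65 → break 1  [load 120/165]
  105 → break 2 (new)  [load 105/165]
  160 → break 3 (new)  [load 160/165]
  95 → break 4 (new)  [load 95/165]
  135 → break 5 (new)  [load 135/165]
  95 → break 6 (new)  [load 95/165]
  120 → break 7 (new)  [load 120/165]
7 commercial breaks opened.

7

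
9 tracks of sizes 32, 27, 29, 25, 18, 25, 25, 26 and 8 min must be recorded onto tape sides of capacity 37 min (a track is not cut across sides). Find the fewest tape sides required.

8

Total = 32 + 29 + 27 + 26 + 25 + 25 + 25 + 18 + 8 = 215 min.
Lower bound: ⌈215/37⌉ = 6 tape sides.
Also, 7 tracks each exceed 37/2 min, and no two of those can share a side, so at least 7 tape sides are needed.
A packing using 8 tape sides:
  side 1: 32 = 32
  side 2: 29 + 8 = 37
  side 3: 27 = 27
  side 4: 26 = 26
  side 5: 25 = 25
  side 6: 25 = 25
  side 7: 25 = 25
  side 8: 18 = 18
No arrangement into 7 tape sides stays within capacity, so 8 is optimal.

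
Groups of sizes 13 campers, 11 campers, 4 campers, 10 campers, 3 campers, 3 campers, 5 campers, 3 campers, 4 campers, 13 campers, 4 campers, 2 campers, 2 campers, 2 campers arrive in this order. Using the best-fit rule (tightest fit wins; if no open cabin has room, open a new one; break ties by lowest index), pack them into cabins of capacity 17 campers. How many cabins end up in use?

  13 → cabin 1 (new)  [load 13/17]
  11 → cabin 2 (new)  [load 11/17]
  4 → cabin 1  [load 17/17]
  10 → cabin 3 (new)  [load 10/17]
  3 → cabin 2  [load 14/17]
  3 → cabin 2  [load 17/17]
  5 → cabin 3  [load 15/17]
  3 → cabin 4 (new)  [load 3/17]
  4 → cabin 4  [load 7/17]
  13 → cabin 5 (new)  [load 13/17]
  4 → cabin 5  [load 17/17]
  2 → cabin 3  [load 17/17]
  2 → cabin 4  [load 9/17]
  2 → cabin 4  [load 11/17]
5 cabins opened.

5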